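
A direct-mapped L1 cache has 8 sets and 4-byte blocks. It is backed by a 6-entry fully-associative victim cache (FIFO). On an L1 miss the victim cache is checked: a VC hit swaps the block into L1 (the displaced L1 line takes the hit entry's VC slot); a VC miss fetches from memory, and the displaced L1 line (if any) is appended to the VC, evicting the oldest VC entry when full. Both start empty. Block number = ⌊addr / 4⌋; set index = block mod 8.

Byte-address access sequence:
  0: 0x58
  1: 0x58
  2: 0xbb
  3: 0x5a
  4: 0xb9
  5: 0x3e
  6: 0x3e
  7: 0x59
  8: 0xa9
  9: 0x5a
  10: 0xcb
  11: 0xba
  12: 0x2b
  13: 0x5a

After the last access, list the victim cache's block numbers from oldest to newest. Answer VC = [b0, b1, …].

#0 0x58→b22/s6 MISS; vc=[]
#1 0x58→b22/s6 L1-HIT; vc=[]
#2 0xbb→b46/s6 MISS; vc=[22]
#3 0x5a→b22/s6 VC-HIT; vc=[46]
#4 0xb9→b46/s6 VC-HIT; vc=[22]
#5 0x3e→b15/s7 MISS; vc=[22]
#6 0x3e→b15/s7 L1-HIT; vc=[22]
#7 0x59→b22/s6 VC-HIT; vc=[46]
#8 0xa9→b42/s2 MISS; vc=[46]
#9 0x5a→b22/s6 L1-HIT; vc=[46]
#10 0xcb→b50/s2 MISS; vc=[46,42]
#11 0xba→b46/s6 VC-HIT; vc=[22,42]
#12 0x2b→b10/s2 MISS; vc=[22,42,50]
#13 0x5a→b22/s6 VC-HIT; vc=[46,42,50]

VC = [46, 42, 50]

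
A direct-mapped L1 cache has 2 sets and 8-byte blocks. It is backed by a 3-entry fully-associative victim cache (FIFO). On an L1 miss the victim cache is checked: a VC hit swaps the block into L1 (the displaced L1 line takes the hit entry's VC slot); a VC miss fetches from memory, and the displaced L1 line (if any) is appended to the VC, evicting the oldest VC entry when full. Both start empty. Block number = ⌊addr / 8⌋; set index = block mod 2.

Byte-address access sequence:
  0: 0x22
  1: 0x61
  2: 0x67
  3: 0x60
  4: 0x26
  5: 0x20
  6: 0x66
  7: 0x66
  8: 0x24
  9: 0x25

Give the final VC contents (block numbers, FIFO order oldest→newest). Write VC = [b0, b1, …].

VC = [12]

  [0] addr=0x22 blk=4 s=0: MISS | VC []
  [1] addr=0x61 blk=12 s=0: MISS | VC [4]
  [2] addr=0x67 blk=12 s=0: L1-HIT | VC [4]
  [3] addr=0x60 blk=12 s=0: L1-HIT | VC [4]
  [4] addr=0x26 blk=4 s=0: VC-HIT | VC [12]
  [5] addr=0x20 blk=4 s=0: L1-HIT | VC [12]
  [6] addr=0x66 blk=12 s=0: VC-HIT | VC [4]
  [7] addr=0x66 blk=12 s=0: L1-HIT | VC [4]
  [8] addr=0x24 blk=4 s=0: VC-HIT | VC [12]
  [9] addr=0x25 blk=4 s=0: L1-HIT | VC [12]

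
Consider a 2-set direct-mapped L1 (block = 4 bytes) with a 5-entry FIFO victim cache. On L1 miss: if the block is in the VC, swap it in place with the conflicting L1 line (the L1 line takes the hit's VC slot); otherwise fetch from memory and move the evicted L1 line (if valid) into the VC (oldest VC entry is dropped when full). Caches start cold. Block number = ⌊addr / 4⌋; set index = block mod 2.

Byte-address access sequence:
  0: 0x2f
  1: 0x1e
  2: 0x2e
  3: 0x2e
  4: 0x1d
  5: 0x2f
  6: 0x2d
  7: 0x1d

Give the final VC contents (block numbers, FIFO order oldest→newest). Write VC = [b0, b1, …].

VC = [11]

0: 0x2f (blk 11, set 1) → MISS  vc=[]
1: 0x1e (blk 7, set 1) → MISS  vc=[11]
2: 0x2e (blk 11, set 1) → VC-HIT  vc=[7]
3: 0x2e (blk 11, set 1) → L1-HIT  vc=[7]
4: 0x1d (blk 7, set 1) → VC-HIT  vc=[11]
5: 0x2f (blk 11, set 1) → VC-HIT  vc=[7]
6: 0x2d (blk 11, set 1) → L1-HIT  vc=[7]
7: 0x1d (blk 7, set 1) → VC-HIT  vc=[11]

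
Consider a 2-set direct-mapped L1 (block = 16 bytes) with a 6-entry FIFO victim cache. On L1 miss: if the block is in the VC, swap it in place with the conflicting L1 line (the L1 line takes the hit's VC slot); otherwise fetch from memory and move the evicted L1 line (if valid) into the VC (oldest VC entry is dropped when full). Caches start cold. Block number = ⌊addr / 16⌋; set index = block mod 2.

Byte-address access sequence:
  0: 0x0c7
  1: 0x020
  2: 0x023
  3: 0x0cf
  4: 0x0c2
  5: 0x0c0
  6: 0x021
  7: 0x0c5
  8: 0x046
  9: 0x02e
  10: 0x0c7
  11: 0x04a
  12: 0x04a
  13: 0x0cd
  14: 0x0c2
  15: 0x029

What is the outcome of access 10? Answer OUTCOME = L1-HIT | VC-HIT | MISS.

OUTCOME = VC-HIT

  [0] addr=0xc7 blk=12 s=0: MISS | VC []
  [1] addr=0x20 blk=2 s=0: MISS | VC [12]
  [2] addr=0x23 blk=2 s=0: L1-HIT | VC [12]
  [3] addr=0xcf blk=12 s=0: VC-HIT | VC [2]
  [4] addr=0xc2 blk=12 s=0: L1-HIT | VC [2]
  [5] addr=0xc0 blk=12 s=0: L1-HIT | VC [2]
  [6] addr=0x21 blk=2 s=0: VC-HIT | VC [12]
  [7] addr=0xc5 blk=12 s=0: VC-HIT | VC [2]
  [8] addr=0x46 blk=4 s=0: MISS | VC [2, 12]
  [9] addr=0x2e blk=2 s=0: VC-HIT | VC [4, 12]
  [10] addr=0xc7 blk=12 s=0: VC-HIT | VC [4, 2]
  [11] addr=0x4a blk=4 s=0: VC-HIT | VC [12, 2]
  [12] addr=0x4a blk=4 s=0: L1-HIT | VC [12, 2]
  [13] addr=0xcd blk=12 s=0: VC-HIT | VC [4, 2]
  [14] addr=0xc2 blk=12 s=0: L1-HIT | VC [4, 2]
  [15] addr=0x29 blk=2 s=0: VC-HIT | VC [4, 12]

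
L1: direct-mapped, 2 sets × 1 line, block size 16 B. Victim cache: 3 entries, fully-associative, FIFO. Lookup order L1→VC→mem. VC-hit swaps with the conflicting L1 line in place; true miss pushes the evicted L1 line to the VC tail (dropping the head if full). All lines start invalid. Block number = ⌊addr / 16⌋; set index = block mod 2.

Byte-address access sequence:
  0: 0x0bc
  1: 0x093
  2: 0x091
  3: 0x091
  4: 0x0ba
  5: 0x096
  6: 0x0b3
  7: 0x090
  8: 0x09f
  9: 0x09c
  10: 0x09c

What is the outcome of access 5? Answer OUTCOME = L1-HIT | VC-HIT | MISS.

OUTCOME = VC-HIT

#0 0xbc→b11/s1 MISS; vc=[]
#1 0x93→b9/s1 MISS; vc=[11]
#2 0x91→b9/s1 L1-HIT; vc=[11]
#3 0x91→b9/s1 L1-HIT; vc=[11]
#4 0xba→b11/s1 VC-HIT; vc=[9]
#5 0x96→b9/s1 VC-HIT; vc=[11]
#6 0xb3→b11/s1 VC-HIT; vc=[9]
#7 0x90→b9/s1 VC-HIT; vc=[11]
#8 0x9f→b9/s1 L1-HIT; vc=[11]
#9 0x9c→b9/s1 L1-HIT; vc=[11]
#10 0x9c→b9/s1 L1-HIT; vc=[11]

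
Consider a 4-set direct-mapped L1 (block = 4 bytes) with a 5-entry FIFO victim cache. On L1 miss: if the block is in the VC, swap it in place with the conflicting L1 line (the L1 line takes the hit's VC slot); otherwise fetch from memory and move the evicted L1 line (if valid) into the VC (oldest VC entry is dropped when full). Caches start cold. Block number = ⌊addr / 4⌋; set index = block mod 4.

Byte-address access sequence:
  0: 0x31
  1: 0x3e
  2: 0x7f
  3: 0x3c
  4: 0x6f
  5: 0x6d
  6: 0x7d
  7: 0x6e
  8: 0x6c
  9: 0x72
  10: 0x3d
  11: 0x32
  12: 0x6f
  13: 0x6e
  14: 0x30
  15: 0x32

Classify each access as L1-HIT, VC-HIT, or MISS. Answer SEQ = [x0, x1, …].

#0 0x31→b12/s0 MISS; vc=[]
#1 0x3e→b15/s3 MISS; vc=[]
#2 0x7f→b31/s3 MISS; vc=[15]
#3 0x3c→b15/s3 VC-HIT; vc=[31]
#4 0x6f→b27/s3 MISS; vc=[31,15]
#5 0x6d→b27/s3 L1-HIT; vc=[31,15]
#6 0x7d→b31/s3 VC-HIT; vc=[27,15]
#7 0x6e→b27/s3 VC-HIT; vc=[31,15]
#8 0x6c→b27/s3 L1-HIT; vc=[31,15]
#9 0x72→b28/s0 MISS; vc=[31,15,12]
#10 0x3d→b15/s3 VC-HIT; vc=[31,27,12]
#11 0x32→b12/s0 VC-HIT; vc=[31,27,28]
#12 0x6f→b27/s3 VC-HIT; vc=[31,15,28]
#13 0x6e→b27/s3 L1-HIT; vc=[31,15,28]
#14 0x30→b12/s0 L1-HIT; vc=[31,15,28]
#15 0x32→b12/s0 L1-HIT; vc=[31,15,28]

SEQ = [MISS, MISS, MISS, VC-HIT, MISS, L1-HIT, VC-HIT, VC-HIT, L1-HIT, MISS, VC-HIT, VC-HIT, VC-HIT, L1-HIT, L1-HIT, L1-HIT]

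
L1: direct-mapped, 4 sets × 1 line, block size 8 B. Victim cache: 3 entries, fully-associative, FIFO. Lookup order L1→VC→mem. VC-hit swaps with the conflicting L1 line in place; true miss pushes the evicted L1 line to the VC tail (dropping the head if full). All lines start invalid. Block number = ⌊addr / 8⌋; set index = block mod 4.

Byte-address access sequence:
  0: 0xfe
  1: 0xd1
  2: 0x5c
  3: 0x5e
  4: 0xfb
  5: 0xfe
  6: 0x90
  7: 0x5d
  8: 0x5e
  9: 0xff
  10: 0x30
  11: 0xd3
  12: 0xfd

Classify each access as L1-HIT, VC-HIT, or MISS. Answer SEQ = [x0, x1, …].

  [0] addr=0xfe blk=31 s=3: MISS | VC []
  [1] addr=0xd1 blk=26 s=2: MISS | VC []
  [2] addr=0x5c blk=11 s=3: MISS | VC [31]
  [3] addr=0x5e blk=11 s=3: L1-HIT | VC [31]
  [4] addr=0xfb blk=31 s=3: VC-HIT | VC [11]
  [5] addr=0xfe blk=31 s=3: L1-HIT | VC [11]
  [6] addr=0x90 blk=18 s=2: MISS | VC [11, 26]
  [7] addr=0x5d blk=11 s=3: VC-HIT | VC [31, 26]
  [8] addr=0x5e blk=11 s=3: L1-HIT | VC [31, 26]
  [9] addr=0xff blk=31 s=3: VC-HIT | VC [11, 26]
  [10] addr=0x30 blk=6 s=2: MISS | VC [11, 26, 18]
  [11] addr=0xd3 blk=26 s=2: VC-HIT | VC [11, 6, 18]
  [12] addr=0xfd blk=31 s=3: L1-HIT | VC [11, 6, 18]

SEQ = [MISS, MISS, MISS, L1-HIT, VC-HIT, L1-HIT, MISS, VC-HIT, L1-HIT, VC-HIT, MISS, VC-HIT, L1-HIT]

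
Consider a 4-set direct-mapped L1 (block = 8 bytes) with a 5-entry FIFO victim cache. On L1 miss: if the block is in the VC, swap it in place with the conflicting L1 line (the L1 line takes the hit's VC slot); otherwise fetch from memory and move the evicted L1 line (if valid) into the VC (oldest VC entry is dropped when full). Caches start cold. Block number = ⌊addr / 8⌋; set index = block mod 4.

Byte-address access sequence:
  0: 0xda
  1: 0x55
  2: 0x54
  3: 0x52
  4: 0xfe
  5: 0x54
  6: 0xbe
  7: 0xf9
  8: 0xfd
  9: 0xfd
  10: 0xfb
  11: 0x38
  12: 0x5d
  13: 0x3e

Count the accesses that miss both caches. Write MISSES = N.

MISSES = 6

#0 0xda→b27/s3 MISS; vc=[]
#1 0x55→b10/s2 MISS; vc=[]
#2 0x54→b10/s2 L1-HIT; vc=[]
#3 0x52→b10/s2 L1-HIT; vc=[]
#4 0xfe→b31/s3 MISS; vc=[27]
#5 0x54→b10/s2 L1-HIT; vc=[27]
#6 0xbe→b23/s3 MISS; vc=[27,31]
#7 0xf9→b31/s3 VC-HIT; vc=[27,23]
#8 0xfd→b31/s3 L1-HIT; vc=[27,23]
#9 0xfd→b31/s3 L1-HIT; vc=[27,23]
#10 0xfb→b31/s3 L1-HIT; vc=[27,23]
#11 0x38→b7/s3 MISS; vc=[27,23,31]
#12 0x5d→b11/s3 MISS; vc=[27,23,31,7]
#13 0x3e→b7/s3 VC-HIT; vc=[27,23,31,11]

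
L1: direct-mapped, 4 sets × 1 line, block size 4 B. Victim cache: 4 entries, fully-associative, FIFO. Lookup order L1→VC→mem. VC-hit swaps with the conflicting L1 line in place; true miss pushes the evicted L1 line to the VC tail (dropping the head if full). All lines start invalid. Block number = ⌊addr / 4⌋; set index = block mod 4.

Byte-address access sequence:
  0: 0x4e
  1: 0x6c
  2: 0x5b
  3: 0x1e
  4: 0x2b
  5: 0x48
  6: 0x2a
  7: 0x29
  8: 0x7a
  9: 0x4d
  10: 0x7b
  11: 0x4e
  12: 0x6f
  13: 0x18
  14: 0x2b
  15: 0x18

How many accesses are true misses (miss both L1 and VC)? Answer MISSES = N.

#0 0x4e→b19/s3 MISS; vc=[]
#1 0x6c→b27/s3 MISS; vc=[19]
#2 0x5b→b22/s2 MISS; vc=[19]
#3 0x1e→b7/s3 MISS; vc=[19,27]
#4 0x2b→b10/s2 MISS; vc=[19,27,22]
#5 0x48→b18/s2 MISS; vc=[19,27,22,10]
#6 0x2a→b10/s2 VC-HIT; vc=[19,27,22,18]
#7 0x29→b10/s2 L1-HIT; vc=[19,27,22,18]
#8 0x7a→b30/s2 MISS; vc=[27,22,18,10]
#9 0x4d→b19/s3 MISS; vc=[22,18,10,7]
#10 0x7b→b30/s2 L1-HIT; vc=[22,18,10,7]
#11 0x4e→b19/s3 L1-HIT; vc=[22,18,10,7]
#12 0x6f→b27/s3 MISS; vc=[18,10,7,19]
#13 0x18→b6/s2 MISS; vc=[10,7,19,30]
#14 0x2b→b10/s2 VC-HIT; vc=[6,7,19,30]
#15 0x18→b6/s2 VC-HIT; vc=[10,7,19,30]

MISSES = 10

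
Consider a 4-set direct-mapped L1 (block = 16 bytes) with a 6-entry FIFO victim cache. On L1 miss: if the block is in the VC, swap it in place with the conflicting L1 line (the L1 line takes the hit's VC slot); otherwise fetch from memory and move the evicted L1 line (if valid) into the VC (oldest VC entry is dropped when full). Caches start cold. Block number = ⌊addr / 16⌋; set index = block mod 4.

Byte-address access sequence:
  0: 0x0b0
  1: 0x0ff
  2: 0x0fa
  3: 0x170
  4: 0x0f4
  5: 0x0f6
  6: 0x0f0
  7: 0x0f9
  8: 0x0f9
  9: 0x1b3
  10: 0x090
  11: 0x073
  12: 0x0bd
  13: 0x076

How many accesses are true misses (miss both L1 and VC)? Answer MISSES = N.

0: 0xb0 (blk 11, set 3) → MISS  vc=[]
1: 0xff (blk 15, set 3) → MISS  vc=[11]
2: 0xfa (blk 15, set 3) → L1-HIT  vc=[11]
3: 0x170 (blk 23, set 3) → MISS  vc=[11, 15]
4: 0xf4 (blk 15, set 3) → VC-HIT  vc=[11, 23]
5: 0xf6 (blk 15, set 3) → L1-HIT  vc=[11, 23]
6: 0xf0 (blk 15, set 3) → L1-HIT  vc=[11, 23]
7: 0xf9 (blk 15, set 3) → L1-HIT  vc=[11, 23]
8: 0xf9 (blk 15, set 3) → L1-HIT  vc=[11, 23]
9: 0x1b3 (blk 27, set 3) → MISS  vc=[11, 23, 15]
10: 0x90 (blk 9, set 1) → MISS  vc=[11, 23, 15]
11: 0x73 (blk 7, set 3) → MISS  vc=[11, 23, 15, 27]
12: 0xbd (blk 11, set 3) → VC-HIT  vc=[7, 23, 15, 27]
13: 0x76 (blk 7, set 3) → VC-HIT  vc=[11, 23, 15, 27]

MISSES = 6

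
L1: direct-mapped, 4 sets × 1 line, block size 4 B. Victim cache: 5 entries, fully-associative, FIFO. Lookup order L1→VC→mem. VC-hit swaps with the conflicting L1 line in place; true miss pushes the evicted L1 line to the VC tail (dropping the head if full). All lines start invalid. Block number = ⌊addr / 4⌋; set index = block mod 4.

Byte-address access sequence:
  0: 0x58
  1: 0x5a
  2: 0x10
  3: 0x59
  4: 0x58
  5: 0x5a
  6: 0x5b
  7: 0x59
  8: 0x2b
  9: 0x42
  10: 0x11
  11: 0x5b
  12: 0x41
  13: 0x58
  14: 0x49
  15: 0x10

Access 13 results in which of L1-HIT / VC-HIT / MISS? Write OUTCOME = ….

  [0] addr=0x58 blk=22 s=2: MISS | VC []
  [1] addr=0x5a blk=22 s=2: L1-HIT | VC []
  [2] addr=0x10 blk=4 s=0: MISS | VC []
  [3] addr=0x59 blk=22 s=2: L1-HIT | VC []
  [4] addr=0x58 blk=22 s=2: L1-HIT | VC []
  [5] addr=0x5a blk=22 s=2: L1-HIT | VC []
  [6] addr=0x5b blk=22 s=2: L1-HIT | VC []
  [7] addr=0x59 blk=22 s=2: L1-HIT | VC []
  [8] addr=0x2b blk=10 s=2: MISS | VC [22]
  [9] addr=0x42 blk=16 s=0: MISS | VC [22, 4]
  [10] addr=0x11 blk=4 s=0: VC-HIT | VC [22, 16]
  [11] addr=0x5b blk=22 s=2: VC-HIT | VC [10, 16]
  [12] addr=0x41 blk=16 s=0: VC-HIT | VC [10, 4]
  [13] addr=0x58 blk=22 s=2: L1-HIT | VC [10, 4]
  [14] addr=0x49 blk=18 s=2: MISS | VC [10, 4, 22]
  [15] addr=0x10 blk=4 s=0: VC-HIT | VC [10, 16, 22]

OUTCOME = L1-HIT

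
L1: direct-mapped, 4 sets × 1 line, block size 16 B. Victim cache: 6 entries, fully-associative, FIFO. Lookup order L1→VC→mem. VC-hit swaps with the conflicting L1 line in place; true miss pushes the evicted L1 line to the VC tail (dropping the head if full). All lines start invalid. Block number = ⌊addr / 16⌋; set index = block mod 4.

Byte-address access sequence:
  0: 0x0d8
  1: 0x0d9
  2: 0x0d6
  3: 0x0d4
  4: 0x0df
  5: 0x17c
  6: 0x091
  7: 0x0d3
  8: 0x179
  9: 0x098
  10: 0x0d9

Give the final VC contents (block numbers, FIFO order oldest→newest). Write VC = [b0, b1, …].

0: 0xd8 (blk 13, set 1) → MISS  vc=[]
1: 0xd9 (blk 13, set 1) → L1-HIT  vc=[]
2: 0xd6 (blk 13, set 1) → L1-HIT  vc=[]
3: 0xd4 (blk 13, set 1) → L1-HIT  vc=[]
4: 0xdf (blk 13, set 1) → L1-HIT  vc=[]
5: 0x17c (blk 23, set 3) → MISS  vc=[]
6: 0x91 (blk 9, set 1) → MISS  vc=[13]
7: 0xd3 (blk 13, set 1) → VC-HIT  vc=[9]
8: 0x179 (blk 23, set 3) → L1-HIT  vc=[9]
9: 0x98 (blk 9, set 1) → VC-HIT  vc=[13]
10: 0xd9 (blk 13, set 1) → VC-HIT  vc=[9]

VC = [9]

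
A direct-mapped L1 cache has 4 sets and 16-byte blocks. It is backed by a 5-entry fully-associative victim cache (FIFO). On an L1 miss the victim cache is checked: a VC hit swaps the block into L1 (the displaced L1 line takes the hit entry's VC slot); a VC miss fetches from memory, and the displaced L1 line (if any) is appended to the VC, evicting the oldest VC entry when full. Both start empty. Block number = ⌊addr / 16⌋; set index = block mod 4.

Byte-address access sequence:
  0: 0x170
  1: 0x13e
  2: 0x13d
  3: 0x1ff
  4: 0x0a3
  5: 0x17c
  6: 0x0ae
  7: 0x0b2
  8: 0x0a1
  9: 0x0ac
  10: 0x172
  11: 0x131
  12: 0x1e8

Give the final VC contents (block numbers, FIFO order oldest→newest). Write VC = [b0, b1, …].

0: 0x170 (blk 23, set 3) → MISS  vc=[]
1: 0x13e (blk 19, set 3) → MISS  vc=[23]
2: 0x13d (blk 19, set 3) → L1-HIT  vc=[23]
3: 0x1ff (blk 31, set 3) → MISS  vc=[23, 19]
4: 0xa3 (blk 10, set 2) → MISS  vc=[23, 19]
5: 0x17c (blk 23, set 3) → VC-HIT  vc=[31, 19]
6: 0xae (blk 10, set 2) → L1-HIT  vc=[31, 19]
7: 0xb2 (blk 11, set 3) → MISS  vc=[31, 19, 23]
8: 0xa1 (blk 10, set 2) → L1-HIT  vc=[31, 19, 23]
9: 0xac (blk 10, set 2) → L1-HIT  vc=[31, 19, 23]
10: 0x172 (blk 23, set 3) → VC-HIT  vc=[31, 19, 11]
11: 0x131 (blk 19, set 3) → VC-HIT  vc=[31, 23, 11]
12: 0x1e8 (blk 30, set 2) → MISS  vc=[31, 23, 11, 10]

VC = [31, 23, 11, 10]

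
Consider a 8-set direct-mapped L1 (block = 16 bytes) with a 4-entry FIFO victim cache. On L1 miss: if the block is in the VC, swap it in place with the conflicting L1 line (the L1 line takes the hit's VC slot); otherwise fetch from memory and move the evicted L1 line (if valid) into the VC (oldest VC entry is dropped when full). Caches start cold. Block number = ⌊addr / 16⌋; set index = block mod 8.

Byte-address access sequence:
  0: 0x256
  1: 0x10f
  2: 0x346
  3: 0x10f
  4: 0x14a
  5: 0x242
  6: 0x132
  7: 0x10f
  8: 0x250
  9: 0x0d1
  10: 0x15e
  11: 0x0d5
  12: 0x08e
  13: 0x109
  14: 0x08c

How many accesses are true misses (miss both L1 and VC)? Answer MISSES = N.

MISSES = 9

#0 0x256→b37/s5 MISS; vc=[]
#1 0x10f→b16/s0 MISS; vc=[]
#2 0x346→b52/s4 MISS; vc=[]
#3 0x10f→b16/s0 L1-HIT; vc=[]
#4 0x14a→b20/s4 MISS; vc=[52]
#5 0x242→b36/s4 MISS; vc=[52,20]
#6 0x132→b19/s3 MISS; vc=[52,20]
#7 0x10f→b16/s0 L1-HIT; vc=[52,20]
#8 0x250→b37/s5 L1-HIT; vc=[52,20]
#9 0xd1→b13/s5 MISS; vc=[52,20,37]
#10 0x15e→b21/s5 MISS; vc=[52,20,37,13]
#11 0xd5→b13/s5 VC-HIT; vc=[52,20,37,21]
#12 0x8e→b8/s0 MISS; vc=[20,37,21,16]
#13 0x109→b16/s0 VC-HIT; vc=[20,37,21,8]
#14 0x8c→b8/s0 VC-HIT; vc=[20,37,21,16]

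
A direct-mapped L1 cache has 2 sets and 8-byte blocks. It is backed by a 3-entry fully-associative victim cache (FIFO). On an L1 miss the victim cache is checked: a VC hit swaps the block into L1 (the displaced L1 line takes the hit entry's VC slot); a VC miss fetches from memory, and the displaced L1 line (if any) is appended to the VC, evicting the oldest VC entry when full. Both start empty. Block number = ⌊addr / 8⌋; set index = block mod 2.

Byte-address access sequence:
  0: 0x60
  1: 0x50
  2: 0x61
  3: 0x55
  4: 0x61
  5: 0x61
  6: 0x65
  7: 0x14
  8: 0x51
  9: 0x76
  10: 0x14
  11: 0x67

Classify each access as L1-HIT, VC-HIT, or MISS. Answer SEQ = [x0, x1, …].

SEQ = [MISS, MISS, VC-HIT, VC-HIT, VC-HIT, L1-HIT, L1-HIT, MISS, VC-HIT, MISS, VC-HIT, VC-HIT]

  [0] addr=0x60 blk=12 s=0: MISS | VC []
  [1] addr=0x50 blk=10 s=0: MISS | VC [12]
  [2] addr=0x61 blk=12 s=0: VC-HIT | VC [10]
  [3] addr=0x55 blk=10 s=0: VC-HIT | VC [12]
  [4] addr=0x61 blk=12 s=0: VC-HIT | VC [10]
  [5] addr=0x61 blk=12 s=0: L1-HIT | VC [10]
  [6] addr=0x65 blk=12 s=0: L1-HIT | VC [10]
  [7] addr=0x14 blk=2 s=0: MISS | VC [10, 12]
  [8] addr=0x51 blk=10 s=0: VC-HIT | VC [2, 12]
  [9] addr=0x76 blk=14 s=0: MISS | VC [2, 12, 10]
  [10] addr=0x14 blk=2 s=0: VC-HIT | VC [14, 12, 10]
  [11] addr=0x67 blk=12 s=0: VC-HIT | VC [14, 2, 10]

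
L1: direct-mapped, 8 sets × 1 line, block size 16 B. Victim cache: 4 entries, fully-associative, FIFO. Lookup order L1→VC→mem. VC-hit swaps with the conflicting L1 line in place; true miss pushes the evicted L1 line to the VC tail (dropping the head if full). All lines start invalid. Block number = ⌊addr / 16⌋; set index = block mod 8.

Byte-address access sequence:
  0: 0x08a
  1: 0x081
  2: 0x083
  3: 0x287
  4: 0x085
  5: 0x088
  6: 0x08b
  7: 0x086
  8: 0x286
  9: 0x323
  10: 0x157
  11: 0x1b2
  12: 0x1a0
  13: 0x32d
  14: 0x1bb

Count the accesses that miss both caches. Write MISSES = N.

MISSES = 6

#0 0x8a→b8/s0 MISS; vc=[]
#1 0x81→b8/s0 L1-HIT; vc=[]
#2 0x83→b8/s0 L1-HIT; vc=[]
#3 0x287→b40/s0 MISS; vc=[8]
#4 0x85→b8/s0 VC-HIT; vc=[40]
#5 0x88→b8/s0 L1-HIT; vc=[40]
#6 0x8b→b8/s0 L1-HIT; vc=[40]
#7 0x86→b8/s0 L1-HIT; vc=[40]
#8 0x286→b40/s0 VC-HIT; vc=[8]
#9 0x323→b50/s2 MISS; vc=[8]
#10 0x157→b21/s5 MISS; vc=[8]
#11 0x1b2→b27/s3 MISS; vc=[8]
#12 0x1a0→b26/s2 MISS; vc=[8,50]
#13 0x32d→b50/s2 VC-HIT; vc=[8,26]
#14 0x1bb→b27/s3 L1-HIT; vc=[8,26]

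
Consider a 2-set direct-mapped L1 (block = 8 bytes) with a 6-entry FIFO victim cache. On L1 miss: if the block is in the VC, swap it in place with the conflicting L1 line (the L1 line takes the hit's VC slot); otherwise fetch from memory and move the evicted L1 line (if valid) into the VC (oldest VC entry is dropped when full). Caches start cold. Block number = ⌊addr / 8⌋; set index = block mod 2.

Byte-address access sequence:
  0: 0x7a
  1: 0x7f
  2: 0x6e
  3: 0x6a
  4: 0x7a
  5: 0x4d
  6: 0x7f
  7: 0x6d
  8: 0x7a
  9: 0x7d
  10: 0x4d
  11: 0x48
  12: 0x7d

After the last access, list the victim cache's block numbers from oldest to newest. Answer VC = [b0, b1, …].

0: 0x7a (blk 15, set 1) → MISS  vc=[]
1: 0x7f (blk 15, set 1) → L1-HIT  vc=[]
2: 0x6e (blk 13, set 1) → MISS  vc=[15]
3: 0x6a (blk 13, set 1) → L1-HIT  vc=[15]
4: 0x7a (blk 15, set 1) → VC-HIT  vc=[13]
5: 0x4d (blk 9, set 1) → MISS  vc=[13, 15]
6: 0x7f (blk 15, set 1) → VC-HIT  vc=[13, 9]
7: 0x6d (blk 13, set 1) → VC-HIT  vc=[15, 9]
8: 0x7a (blk 15, set 1) → VC-HIT  vc=[13, 9]
9: 0x7d (blk 15, set 1) → L1-HIT  vc=[13, 9]
10: 0x4d (blk 9, set 1) → VC-HIT  vc=[13, 15]
11: 0x48 (blk 9, set 1) → L1-HIT  vc=[13, 15]
12: 0x7d (blk 15, set 1) → VC-HIT  vc=[13, 9]

VC = [13, 9]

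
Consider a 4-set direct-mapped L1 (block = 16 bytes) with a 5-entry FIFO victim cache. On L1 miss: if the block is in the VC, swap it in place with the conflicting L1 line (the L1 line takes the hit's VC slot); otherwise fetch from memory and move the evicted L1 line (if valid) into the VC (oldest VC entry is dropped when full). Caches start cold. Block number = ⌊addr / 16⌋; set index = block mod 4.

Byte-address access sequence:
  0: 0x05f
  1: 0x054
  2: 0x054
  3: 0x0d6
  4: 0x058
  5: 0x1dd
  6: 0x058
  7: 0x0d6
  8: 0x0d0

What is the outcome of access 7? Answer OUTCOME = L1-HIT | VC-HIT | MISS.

  [0] addr=0x5f blk=5 s=1: MISS | VC []
  [1] addr=0x54 blk=5 s=1: L1-HIT | VC []
  [2] addr=0x54 blk=5 s=1: L1-HIT | VC []
  [3] addr=0xd6 blk=13 s=1: MISS | VC [5]
  [4] addr=0x58 blk=5 s=1: VC-HIT | VC [13]
  [5] addr=0x1dd blk=29 s=1: MISS | VC [13, 5]
  [6] addr=0x58 blk=5 s=1: VC-HIT | VC [13, 29]
  [7] addr=0xd6 blk=13 s=1: VC-HIT | VC [5, 29]
  [8] addr=0xd0 blk=13 s=1: L1-HIT | VC [5, 29]

OUTCOME = VC-HIT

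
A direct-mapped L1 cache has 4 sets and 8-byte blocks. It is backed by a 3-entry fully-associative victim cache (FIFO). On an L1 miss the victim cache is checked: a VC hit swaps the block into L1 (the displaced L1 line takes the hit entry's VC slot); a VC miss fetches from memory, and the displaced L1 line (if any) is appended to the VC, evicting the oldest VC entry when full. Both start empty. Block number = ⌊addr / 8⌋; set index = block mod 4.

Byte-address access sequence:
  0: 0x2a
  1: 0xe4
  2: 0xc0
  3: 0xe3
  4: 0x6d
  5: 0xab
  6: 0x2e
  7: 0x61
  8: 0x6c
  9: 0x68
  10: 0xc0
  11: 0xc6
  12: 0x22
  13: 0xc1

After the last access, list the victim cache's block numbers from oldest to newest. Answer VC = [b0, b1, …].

VC = [28, 12, 4]

#0 0x2a→b5/s1 MISS; vc=[]
#1 0xe4→b28/s0 MISS; vc=[]
#2 0xc0→b24/s0 MISS; vc=[28]
#3 0xe3→b28/s0 VC-HIT; vc=[24]
#4 0x6d→b13/s1 MISS; vc=[24,5]
#5 0xab→b21/s1 MISS; vc=[24,5,13]
#6 0x2e→b5/s1 VC-HIT; vc=[24,21,13]
#7 0x61→b12/s0 MISS; vc=[21,13,28]
#8 0x6c→b13/s1 VC-HIT; vc=[21,5,28]
#9 0x68→b13/s1 L1-HIT; vc=[21,5,28]
#10 0xc0→b24/s0 MISS; vc=[5,28,12]
#11 0xc6→b24/s0 L1-HIT; vc=[5,28,12]
#12 0x22→b4/s0 MISS; vc=[28,12,24]
#13 0xc1→b24/s0 VC-HIT; vc=[28,12,4]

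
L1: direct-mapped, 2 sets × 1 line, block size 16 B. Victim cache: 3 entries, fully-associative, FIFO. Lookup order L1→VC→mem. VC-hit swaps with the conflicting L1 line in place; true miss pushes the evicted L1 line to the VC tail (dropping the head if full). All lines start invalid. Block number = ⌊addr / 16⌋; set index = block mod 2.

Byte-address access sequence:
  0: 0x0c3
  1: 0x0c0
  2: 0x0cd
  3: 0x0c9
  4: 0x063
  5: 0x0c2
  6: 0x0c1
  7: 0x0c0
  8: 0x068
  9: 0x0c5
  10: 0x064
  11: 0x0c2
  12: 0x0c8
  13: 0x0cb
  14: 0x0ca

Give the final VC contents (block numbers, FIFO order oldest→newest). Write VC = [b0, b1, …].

VC = [6]

0: 0xc3 (blk 12, set 0) → MISS  vc=[]
1: 0xc0 (blk 12, set 0) → L1-HIT  vc=[]
2: 0xcd (blk 12, set 0) → L1-HIT  vc=[]
3: 0xc9 (blk 12, set 0) → L1-HIT  vc=[]
4: 0x63 (blk 6, set 0) → MISS  vc=[12]
5: 0xc2 (blk 12, set 0) → VC-HIT  vc=[6]
6: 0xc1 (blk 12, set 0) → L1-HIT  vc=[6]
7: 0xc0 (blk 12, set 0) → L1-HIT  vc=[6]
8: 0x68 (blk 6, set 0) → VC-HIT  vc=[12]
9: 0xc5 (blk 12, set 0) → VC-HIT  vc=[6]
10: 0x64 (blk 6, set 0) → VC-HIT  vc=[12]
11: 0xc2 (blk 12, set 0) → VC-HIT  vc=[6]
12: 0xc8 (blk 12, set 0) → L1-HIT  vc=[6]
13: 0xcb (blk 12, set 0) → L1-HIT  vc=[6]
14: 0xca (blk 12, set 0) → L1-HIT  vc=[6]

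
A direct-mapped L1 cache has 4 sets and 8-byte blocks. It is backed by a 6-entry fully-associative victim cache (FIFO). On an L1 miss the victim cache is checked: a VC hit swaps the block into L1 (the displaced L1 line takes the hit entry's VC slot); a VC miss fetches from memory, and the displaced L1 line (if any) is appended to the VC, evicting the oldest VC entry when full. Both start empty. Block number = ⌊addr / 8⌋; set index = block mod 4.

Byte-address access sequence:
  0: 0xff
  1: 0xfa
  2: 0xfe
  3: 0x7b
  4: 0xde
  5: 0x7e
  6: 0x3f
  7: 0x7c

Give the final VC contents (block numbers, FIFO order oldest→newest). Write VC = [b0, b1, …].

  [0] addr=0xff blk=31 s=3: MISS | VC []
  [1] addr=0xfa blk=31 s=3: L1-HIT | VC []
  [2] addr=0xfe blk=31 s=3: L1-HIT | VC []
  [3] addr=0x7b blk=15 s=3: MISS | VC [31]
  [4] addr=0xde blk=27 s=3: MISS | VC [31, 15]
  [5] addr=0x7e blk=15 s=3: VC-HIT | VC [31, 27]
  [6] addr=0x3f blk=7 s=3: MISS | VC [31, 27, 15]
  [7] addr=0x7c blk=15 s=3: VC-HIT | VC [31, 27, 7]

VC = [31, 27, 7]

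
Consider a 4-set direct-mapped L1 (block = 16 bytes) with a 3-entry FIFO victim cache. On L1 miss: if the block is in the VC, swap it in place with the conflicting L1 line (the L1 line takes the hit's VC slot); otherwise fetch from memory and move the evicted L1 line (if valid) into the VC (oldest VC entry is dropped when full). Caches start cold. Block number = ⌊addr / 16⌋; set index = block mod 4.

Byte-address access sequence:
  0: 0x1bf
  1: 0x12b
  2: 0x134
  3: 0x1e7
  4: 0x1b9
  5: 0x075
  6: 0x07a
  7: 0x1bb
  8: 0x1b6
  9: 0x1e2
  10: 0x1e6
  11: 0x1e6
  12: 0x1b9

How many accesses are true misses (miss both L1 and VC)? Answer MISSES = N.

MISSES = 5

  [0] addr=0x1bf blk=27 s=3: MISS | VC []
  [1] addr=0x12b blk=18 s=2: MISS | VC []
  [2] addr=0x134 blk=19 s=3: MISS | VC [27]
  [3] addr=0x1e7 blk=30 s=2: MISS | VC [27, 18]
  [4] addr=0x1b9 blk=27 s=3: VC-HIT | VC [19, 18]
  [5] addr=0x75 blk=7 s=3: MISS | VC [19, 18, 27]
  [6] addr=0x7a blk=7 s=3: L1-HIT | VC [19, 18, 27]
  [7] addr=0x1bb blk=27 s=3: VC-HIT | VC [19, 18, 7]
  [8] addr=0x1b6 blk=27 s=3: L1-HIT | VC [19, 18, 7]
  [9] addr=0x1e2 blk=30 s=2: L1-HIT | VC [19, 18, 7]
  [10] addr=0x1e6 blk=30 s=2: L1-HIT | VC [19, 18, 7]
  [11] addr=0x1e6 blk=30 s=2: L1-HIT | VC [19, 18, 7]
  [12] addr=0x1b9 blk=27 s=3: L1-HIT | VC [19, 18, 7]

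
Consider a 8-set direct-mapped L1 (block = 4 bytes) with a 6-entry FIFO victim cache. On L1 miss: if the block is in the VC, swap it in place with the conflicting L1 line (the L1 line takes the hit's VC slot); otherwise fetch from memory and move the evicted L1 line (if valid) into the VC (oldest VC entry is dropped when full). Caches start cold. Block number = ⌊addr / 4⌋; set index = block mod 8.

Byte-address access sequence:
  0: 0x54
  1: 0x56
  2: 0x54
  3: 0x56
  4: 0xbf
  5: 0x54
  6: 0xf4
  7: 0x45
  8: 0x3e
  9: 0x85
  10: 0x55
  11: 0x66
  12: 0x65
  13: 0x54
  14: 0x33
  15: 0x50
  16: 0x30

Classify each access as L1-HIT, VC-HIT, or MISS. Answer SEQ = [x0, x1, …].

0: 0x54 (blk 21, set 5) → MISS  vc=[]
1: 0x56 (blk 21, set 5) → L1-HIT  vc=[]
2: 0x54 (blk 21, set 5) → L1-HIT  vc=[]
3: 0x56 (blk 21, set 5) → L1-HIT  vc=[]
4: 0xbf (blk 47, set 7) → MISS  vc=[]
5: 0x54 (blk 21, set 5) → L1-HIT  vc=[]
6: 0xf4 (blk 61, set 5) → MISS  vc=[21]
7: 0x45 (blk 17, set 1) → MISS  vc=[21]
8: 0x3e (blk 15, set 7) → MISS  vc=[21, 47]
9: 0x85 (blk 33, set 1) → MISS  vc=[21, 47, 17]
10: 0x55 (blk 21, set 5) → VC-HIT  vc=[61, 47, 17]
11: 0x66 (blk 25, set 1) → MISS  vc=[61, 47, 17, 33]
12: 0x65 (blk 25, set 1) → L1-HIT  vc=[61, 47, 17, 33]
13: 0x54 (blk 21, set 5) → L1-HIT  vc=[61, 47, 17, 33]
14: 0x33 (blk 12, set 4) → MISS  vc=[61, 47, 17, 33]
15: 0x50 (blk 20, set 4) → MISS  vc=[61, 47, 17, 33, 12]
16: 0x30 (blk 12, set 4) → VC-HIT  vc=[61, 47, 17, 33, 20]

SEQ = [MISS, L1-HIT, L1-HIT, L1-HIT, MISS, L1-HIT, MISS, MISS, MISS, MISS, VC-HIT, MISS, L1-HIT, L1-HIT, MISS, MISS, VC-HIT]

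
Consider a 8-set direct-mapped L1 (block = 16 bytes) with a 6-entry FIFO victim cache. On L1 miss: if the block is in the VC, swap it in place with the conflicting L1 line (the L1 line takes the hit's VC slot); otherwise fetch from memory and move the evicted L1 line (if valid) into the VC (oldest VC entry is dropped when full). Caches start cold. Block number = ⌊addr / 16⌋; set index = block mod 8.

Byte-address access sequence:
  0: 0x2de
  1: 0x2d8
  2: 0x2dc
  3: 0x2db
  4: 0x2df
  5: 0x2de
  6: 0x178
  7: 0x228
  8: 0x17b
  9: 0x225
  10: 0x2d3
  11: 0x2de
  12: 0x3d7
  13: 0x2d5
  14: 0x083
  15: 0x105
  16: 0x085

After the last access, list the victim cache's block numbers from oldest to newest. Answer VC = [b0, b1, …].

0: 0x2de (blk 45, set 5) → MISS  vc=[]
1: 0x2d8 (blk 45, set 5) → L1-HIT  vc=[]
2: 0x2dc (blk 45, set 5) → L1-HIT  vc=[]
3: 0x2db (blk 45, set 5) → L1-HIT  vc=[]
4: 0x2df (blk 45, set 5) → L1-HIT  vc=[]
5: 0x2de (blk 45, set 5) → L1-HIT  vc=[]
6: 0x178 (blk 23, set 7) → MISS  vc=[]
7: 0x228 (blk 34, set 2) → MISS  vc=[]
8: 0x17b (blk 23, set 7) → L1-HIT  vc=[]
9: 0x225 (blk 34, set 2) → L1-HIT  vc=[]
10: 0x2d3 (blk 45, set 5) → L1-HIT  vc=[]
11: 0x2de (blk 45, set 5) → L1-HIT  vc=[]
12: 0x3d7 (blk 61, set 5) → MISS  vc=[45]
13: 0x2d5 (blk 45, set 5) → VC-HIT  vc=[61]
14: 0x83 (blk 8, set 0) → MISS  vc=[61]
15: 0x105 (blk 16, set 0) → MISS  vc=[61, 8]
16: 0x85 (blk 8, set 0) → VC-HIT  vc=[61, 16]

VC = [61, 16]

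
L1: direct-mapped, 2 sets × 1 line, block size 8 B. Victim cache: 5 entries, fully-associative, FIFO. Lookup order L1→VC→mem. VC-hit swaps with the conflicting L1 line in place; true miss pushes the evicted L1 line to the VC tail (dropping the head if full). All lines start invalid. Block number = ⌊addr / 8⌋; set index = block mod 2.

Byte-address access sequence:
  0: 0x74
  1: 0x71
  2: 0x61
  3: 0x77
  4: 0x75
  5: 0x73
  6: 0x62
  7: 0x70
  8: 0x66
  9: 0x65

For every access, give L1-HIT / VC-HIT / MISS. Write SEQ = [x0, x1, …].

SEQ = [MISS, L1-HIT, MISS, VC-HIT, L1-HIT, L1-HIT, VC-HIT, VC-HIT, VC-HIT, L1-HIT]

0: 0x74 (blk 14, set 0) → MISS  vc=[]
1: 0x71 (blk 14, set 0) → L1-HIT  vc=[]
2: 0x61 (blk 12, set 0) → MISS  vc=[14]
3: 0x77 (blk 14, set 0) → VC-HIT  vc=[12]
4: 0x75 (blk 14, set 0) → L1-HIT  vc=[12]
5: 0x73 (blk 14, set 0) → L1-HIT  vc=[12]
6: 0x62 (blk 12, set 0) → VC-HIT  vc=[14]
7: 0x70 (blk 14, set 0) → VC-HIT  vc=[12]
8: 0x66 (blk 12, set 0) → VC-HIT  vc=[14]
9: 0x65 (blk 12, set 0) → L1-HIT  vc=[14]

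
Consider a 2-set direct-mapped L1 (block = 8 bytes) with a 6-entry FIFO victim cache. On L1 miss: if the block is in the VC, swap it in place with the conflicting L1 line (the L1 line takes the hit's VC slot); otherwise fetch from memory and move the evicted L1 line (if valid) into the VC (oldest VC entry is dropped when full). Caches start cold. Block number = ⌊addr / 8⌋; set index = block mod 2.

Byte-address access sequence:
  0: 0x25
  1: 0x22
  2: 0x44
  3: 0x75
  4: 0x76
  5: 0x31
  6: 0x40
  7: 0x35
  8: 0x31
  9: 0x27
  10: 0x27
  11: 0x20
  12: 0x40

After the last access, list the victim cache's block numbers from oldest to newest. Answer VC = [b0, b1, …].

0: 0x25 (blk 4, set 0) → MISS  vc=[]
1: 0x22 (blk 4, set 0) → L1-HIT  vc=[]
2: 0x44 (blk 8, set 0) → MISS  vc=[4]
3: 0x75 (blk 14, set 0) → MISS  vc=[4, 8]
4: 0x76 (blk 14, set 0) → L1-HIT  vc=[4, 8]
5: 0x31 (blk 6, set 0) → MISS  vc=[4, 8, 14]
6: 0x40 (blk 8, set 0) → VC-HIT  vc=[4, 6, 14]
7: 0x35 (blk 6, set 0) → VC-HIT  vc=[4, 8, 14]
8: 0x31 (blk 6, set 0) → L1-HIT  vc=[4, 8, 14]
9: 0x27 (blk 4, set 0) → VC-HIT  vc=[6, 8, 14]
10: 0x27 (blk 4, set 0) → L1-HIT  vc=[6, 8, 14]
11: 0x20 (blk 4, set 0) → L1-HIT  vc=[6, 8, 14]
12: 0x40 (blk 8, set 0) → VC-HIT  vc=[6, 4, 14]

VC = [6, 4, 14]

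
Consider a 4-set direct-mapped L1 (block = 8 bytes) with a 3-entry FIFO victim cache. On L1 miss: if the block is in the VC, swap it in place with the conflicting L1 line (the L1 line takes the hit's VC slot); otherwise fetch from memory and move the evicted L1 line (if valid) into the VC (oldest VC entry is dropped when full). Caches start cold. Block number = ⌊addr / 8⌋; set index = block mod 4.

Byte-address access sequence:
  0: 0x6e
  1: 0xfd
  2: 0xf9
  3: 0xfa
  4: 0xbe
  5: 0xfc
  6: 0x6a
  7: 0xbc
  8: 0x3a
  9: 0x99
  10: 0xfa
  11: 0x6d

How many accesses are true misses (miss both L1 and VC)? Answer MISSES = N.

#0 0x6e→b13/s1 MISS; vc=[]
#1 0xfd→b31/s3 MISS; vc=[]
#2 0xf9→b31/s3 L1-HIT; vc=[]
#3 0xfa→b31/s3 L1-HIT; vc=[]
#4 0xbe→b23/s3 MISS; vc=[31]
#5 0xfc→b31/s3 VC-HIT; vc=[23]
#6 0x6a→b13/s1 L1-HIT; vc=[23]
#7 0xbc→b23/s3 VC-HIT; vc=[31]
#8 0x3a→b7/s3 MISS; vc=[31,23]
#9 0x99→b19/s3 MISS; vc=[31,23,7]
#10 0xfa→b31/s3 VC-HIT; vc=[19,23,7]
#11 0x6d→b13/s1 L1-HIT; vc=[19,23,7]

MISSES = 5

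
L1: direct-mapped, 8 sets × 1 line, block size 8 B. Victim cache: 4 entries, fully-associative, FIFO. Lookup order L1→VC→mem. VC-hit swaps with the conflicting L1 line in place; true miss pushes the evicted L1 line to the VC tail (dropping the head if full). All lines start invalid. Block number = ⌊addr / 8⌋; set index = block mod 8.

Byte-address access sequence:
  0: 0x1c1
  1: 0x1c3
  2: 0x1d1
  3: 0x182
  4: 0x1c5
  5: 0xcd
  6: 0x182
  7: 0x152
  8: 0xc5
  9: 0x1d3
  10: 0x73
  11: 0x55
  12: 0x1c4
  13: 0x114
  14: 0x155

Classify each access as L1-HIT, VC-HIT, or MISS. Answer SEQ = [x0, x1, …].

#0 0x1c1→b56/s0 MISS; vc=[]
#1 0x1c3→b56/s0 L1-HIT; vc=[]
#2 0x1d1→b58/s2 MISS; vc=[]
#3 0x182→b48/s0 MISS; vc=[56]
#4 0x1c5→b56/s0 VC-HIT; vc=[48]
#5 0xcd→b25/s1 MISS; vc=[48]
#6 0x182→b48/s0 VC-HIT; vc=[56]
#7 0x152→b42/s2 MISS; vc=[56,58]
#8 0xc5→b24/s0 MISS; vc=[56,58,48]
#9 0x1d3→b58/s2 VC-HIT; vc=[56,42,48]
#10 0x73→b14/s6 MISS; vc=[56,42,48]
#11 0x55→b10/s2 MISS; vc=[56,42,48,58]
#12 0x1c4→b56/s0 VC-HIT; vc=[24,42,48,58]
#13 0x114→b34/s2 MISS; vc=[42,48,58,10]
#14 0x155→b42/s2 VC-HIT; vc=[34,48,58,10]

SEQ = [MISS, L1-HIT, MISS, MISS, VC-HIT, MISS, VC-HIT, MISS, MISS, VC-HIT, MISS, MISS, VC-HIT, MISS, VC-HIT]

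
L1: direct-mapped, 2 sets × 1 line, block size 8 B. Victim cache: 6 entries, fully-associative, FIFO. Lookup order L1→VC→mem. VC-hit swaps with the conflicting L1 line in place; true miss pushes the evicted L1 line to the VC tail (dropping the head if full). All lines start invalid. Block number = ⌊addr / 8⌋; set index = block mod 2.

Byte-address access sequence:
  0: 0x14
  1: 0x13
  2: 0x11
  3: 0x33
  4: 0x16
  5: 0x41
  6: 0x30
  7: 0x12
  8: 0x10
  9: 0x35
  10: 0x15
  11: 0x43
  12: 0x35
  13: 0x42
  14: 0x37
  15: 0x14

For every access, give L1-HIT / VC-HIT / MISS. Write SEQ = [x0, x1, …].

#0 0x14→b2/s0 MISS; vc=[]
#1 0x13→b2/s0 L1-HIT; vc=[]
#2 0x11→b2/s0 L1-HIT; vc=[]
#3 0x33→b6/s0 MISS; vc=[2]
#4 0x16→b2/s0 VC-HIT; vc=[6]
#5 0x41→b8/s0 MISS; vc=[6,2]
#6 0x30→b6/s0 VC-HIT; vc=[8,2]
#7 0x12→b2/s0 VC-HIT; vc=[8,6]
#8 0x10→b2/s0 L1-HIT; vc=[8,6]
#9 0x35→b6/s0 VC-HIT; vc=[8,2]
#10 0x15→b2/s0 VC-HIT; vc=[8,6]
#11 0x43→b8/s0 VC-HIT; vc=[2,6]
#12 0x35→b6/s0 VC-HIT; vc=[2,8]
#13 0x42→b8/s0 VC-HIT; vc=[2,6]
#14 0x37→b6/s0 VC-HIT; vc=[2,8]
#15 0x14→b2/s0 VC-HIT; vc=[6,8]

SEQ = [MISS, L1-HIT, L1-HIT, MISS, VC-HIT, MISS, VC-HIT, VC-HIT, L1-HIT, VC-HIT, VC-HIT, VC-HIT, VC-HIT, VC-HIT, VC-HIT, VC-HIT]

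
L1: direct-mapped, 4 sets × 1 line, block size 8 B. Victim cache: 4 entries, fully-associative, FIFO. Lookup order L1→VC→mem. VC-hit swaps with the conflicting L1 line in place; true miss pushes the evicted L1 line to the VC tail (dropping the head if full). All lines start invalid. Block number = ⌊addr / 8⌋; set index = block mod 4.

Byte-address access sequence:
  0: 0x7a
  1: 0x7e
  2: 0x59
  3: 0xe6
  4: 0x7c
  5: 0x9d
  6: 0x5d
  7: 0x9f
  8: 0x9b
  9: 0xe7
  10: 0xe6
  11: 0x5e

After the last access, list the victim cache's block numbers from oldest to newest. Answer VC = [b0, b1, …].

VC = [19, 15]

0: 0x7a (blk 15, set 3) → MISS  vc=[]
1: 0x7e (blk 15, set 3) → L1-HIT  vc=[]
2: 0x59 (blk 11, set 3) → MISS  vc=[15]
3: 0xe6 (blk 28, set 0) → MISS  vc=[15]
4: 0x7c (blk 15, set 3) → VC-HIT  vc=[11]
5: 0x9d (blk 19, set 3) → MISS  vc=[11, 15]
6: 0x5d (blk 11, set 3) → VC-HIT  vc=[19, 15]
7: 0x9f (blk 19, set 3) → VC-HIT  vc=[11, 15]
8: 0x9b (blk 19, set 3) → L1-HIT  vc=[11, 15]
9: 0xe7 (blk 28, set 0) → L1-HIT  vc=[11, 15]
10: 0xe6 (blk 28, set 0) → L1-HIT  vc=[11, 15]
11: 0x5e (blk 11, set 3) → VC-HIT  vc=[19, 15]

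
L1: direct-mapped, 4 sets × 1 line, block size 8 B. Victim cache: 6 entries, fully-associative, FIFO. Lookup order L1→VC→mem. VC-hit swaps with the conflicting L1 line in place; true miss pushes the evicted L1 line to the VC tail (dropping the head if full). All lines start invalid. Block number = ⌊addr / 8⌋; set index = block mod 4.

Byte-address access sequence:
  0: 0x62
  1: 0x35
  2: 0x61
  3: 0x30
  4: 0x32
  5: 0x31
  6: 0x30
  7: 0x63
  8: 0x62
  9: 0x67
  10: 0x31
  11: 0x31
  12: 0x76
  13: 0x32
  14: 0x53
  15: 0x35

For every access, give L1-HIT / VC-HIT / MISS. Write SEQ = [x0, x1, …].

  [0] addr=0x62 blk=12 s=0: MISS | VC []
  [1] addr=0x35 blk=6 s=2: MISS | VC []
  [2] addr=0x61 blk=12 s=0: L1-HIT | VC []
  [3] addr=0x30 blk=6 s=2: L1-HIT | VC []
  [4] addr=0x32 blk=6 s=2: L1-HIT | VC []
  [5] addr=0x31 blk=6 s=2: L1-HIT | VC []
  [6] addr=0x30 blk=6 s=2: L1-HIT | VC []
  [7] addr=0x63 blk=12 s=0: L1-HIT | VC []
  [8] addr=0x62 blk=12 s=0: L1-HIT | VC []
  [9] addr=0x67 blk=12 s=0: L1-HIT | VC []
  [10] addr=0x31 blk=6 s=2: L1-HIT | VC []
  [11] addr=0x31 blk=6 s=2: L1-HIT | VC []
  [12] addr=0x76 blk=14 s=2: MISS | VC [6]
  [13] addr=0x32 blk=6 s=2: VC-HIT | VC [14]
  [14] addr=0x53 blk=10 s=2: MISS | VC [14, 6]
  [15] addr=0x35 blk=6 s=2: VC-HIT | VC [14, 10]

SEQ = [MISS, MISS, L1-HIT, L1-HIT, L1-HIT, L1-HIT, L1-HIT, L1-HIT, L1-HIT, L1-HIT, L1-HIT, L1-HIT, MISS, VC-HIT, MISS, VC-HIT]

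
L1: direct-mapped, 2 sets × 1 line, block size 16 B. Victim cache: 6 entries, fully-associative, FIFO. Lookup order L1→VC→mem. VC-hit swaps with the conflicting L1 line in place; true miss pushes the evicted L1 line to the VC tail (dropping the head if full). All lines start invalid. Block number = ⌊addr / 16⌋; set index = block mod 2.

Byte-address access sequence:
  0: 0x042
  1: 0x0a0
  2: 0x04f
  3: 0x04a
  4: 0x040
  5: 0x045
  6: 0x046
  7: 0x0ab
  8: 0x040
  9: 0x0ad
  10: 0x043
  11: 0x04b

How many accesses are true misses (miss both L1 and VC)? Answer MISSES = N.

0: 0x42 (blk 4, set 0) → MISS  vc=[]
1: 0xa0 (blk 10, set 0) → MISS  vc=[4]
2: 0x4f (blk 4, set 0) → VC-HIT  vc=[10]
3: 0x4a (blk 4, set 0) → L1-HIT  vc=[10]
4: 0x40 (blk 4, set 0) → L1-HIT  vc=[10]
5: 0x45 (blk 4, set 0) → L1-HIT  vc=[10]
6: 0x46 (blk 4, set 0) → L1-HIT  vc=[10]
7: 0xab (blk 10, set 0) → VC-HIT  vc=[4]
8: 0x40 (blk 4, set 0) → VC-HIT  vc=[10]
9: 0xad (blk 10, set 0) → VC-HIT  vc=[4]
10: 0x43 (blk 4, set 0) → VC-HIT  vc=[10]
11: 0x4b (blk 4, set 0) → L1-HIT  vc=[10]

MISSES = 2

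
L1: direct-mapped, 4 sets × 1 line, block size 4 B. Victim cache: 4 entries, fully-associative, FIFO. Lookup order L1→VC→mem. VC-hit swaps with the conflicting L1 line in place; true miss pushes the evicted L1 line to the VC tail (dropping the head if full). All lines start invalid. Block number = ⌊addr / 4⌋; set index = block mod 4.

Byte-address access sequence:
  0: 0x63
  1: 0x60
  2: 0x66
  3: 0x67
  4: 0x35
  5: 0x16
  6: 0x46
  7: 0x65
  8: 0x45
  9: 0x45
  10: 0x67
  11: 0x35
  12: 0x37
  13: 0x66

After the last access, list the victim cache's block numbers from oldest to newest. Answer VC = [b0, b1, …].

VC = [17, 13, 5]

#0 0x63→b24/s0 MISS; vc=[]
#1 0x60→b24/s0 L1-HIT; vc=[]
#2 0x66→b25/s1 MISS; vc=[]
#3 0x67→b25/s1 L1-HIT; vc=[]
#4 0x35→b13/s1 MISS; vc=[25]
#5 0x16→b5/s1 MISS; vc=[25,13]
#6 0x46→b17/s1 MISS; vc=[25,13,5]
#7 0x65→b25/s1 VC-HIT; vc=[17,13,5]
#8 0x45→b17/s1 VC-HIT; vc=[25,13,5]
#9 0x45→b17/s1 L1-HIT; vc=[25,13,5]
#10 0x67→b25/s1 VC-HIT; vc=[17,13,5]
#11 0x35→b13/s1 VC-HIT; vc=[17,25,5]
#12 0x37→b13/s1 L1-HIT; vc=[17,25,5]
#13 0x66→b25/s1 VC-HIT; vc=[17,13,5]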